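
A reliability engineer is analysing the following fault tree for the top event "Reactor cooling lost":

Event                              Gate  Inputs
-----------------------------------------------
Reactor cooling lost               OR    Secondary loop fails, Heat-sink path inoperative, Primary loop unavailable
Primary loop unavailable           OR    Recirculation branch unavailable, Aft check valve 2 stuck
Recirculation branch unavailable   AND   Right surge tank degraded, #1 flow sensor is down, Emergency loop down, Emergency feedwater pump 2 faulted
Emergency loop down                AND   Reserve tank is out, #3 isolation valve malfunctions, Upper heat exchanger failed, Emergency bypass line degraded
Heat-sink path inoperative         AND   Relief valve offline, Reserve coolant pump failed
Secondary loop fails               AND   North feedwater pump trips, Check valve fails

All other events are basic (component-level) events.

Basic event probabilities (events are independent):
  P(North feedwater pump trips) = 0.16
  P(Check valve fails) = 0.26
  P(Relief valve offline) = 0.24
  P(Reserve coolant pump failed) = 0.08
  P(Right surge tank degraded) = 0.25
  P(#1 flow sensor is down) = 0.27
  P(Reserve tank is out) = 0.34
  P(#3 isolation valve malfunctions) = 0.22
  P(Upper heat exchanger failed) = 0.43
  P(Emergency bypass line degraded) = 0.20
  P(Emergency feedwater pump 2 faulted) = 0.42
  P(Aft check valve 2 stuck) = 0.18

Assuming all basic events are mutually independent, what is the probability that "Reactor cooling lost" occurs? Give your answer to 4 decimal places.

P(Secondary loop fails) [AND] = 0.16 × 0.26 = 0.041600
P(Heat-sink path inoperative) [AND] = 0.24 × 0.08 = 0.019200
P(Emergency loop down) [AND] = 0.34 × 0.22 × 0.43 × 0.20 = 0.006433
P(Recirculation branch unavailable) [AND] = 0.25 × 0.27 × 0.006433 × 0.42 = 0.000182
P(Primary loop unavailable) [OR] = 1 − (1−0.000182) × (1−0.18) = 0.180149
P(Reactor cooling lost) [OR] = 1 − (1−0.041600) × (1−0.019200) × (1−0.180149) = 0.229341
Rounded to 4 decimal places: P(Reactor cooling lost) ≈ 0.2293.

0.2293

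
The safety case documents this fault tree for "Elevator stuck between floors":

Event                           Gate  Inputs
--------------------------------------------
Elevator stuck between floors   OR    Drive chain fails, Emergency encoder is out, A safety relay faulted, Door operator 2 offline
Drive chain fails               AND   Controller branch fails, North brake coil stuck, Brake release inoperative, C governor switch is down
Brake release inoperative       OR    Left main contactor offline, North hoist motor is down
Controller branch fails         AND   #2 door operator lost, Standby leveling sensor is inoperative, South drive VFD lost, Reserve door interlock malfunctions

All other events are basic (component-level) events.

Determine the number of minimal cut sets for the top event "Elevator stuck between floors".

5

Controller branch fails [AND]: one cut set from each child combined → 1 × 1 × 1 × 1 = 1 cut set(s).
Brake release inoperative [OR]: union of children's cut sets → 2 cut set(s).
Drive chain fails [AND]: one cut set from each child combined → 1 × 1 × 2 × 1 = 2 cut set(s).
Elevator stuck between floors [OR]: union of children's cut sets → 5 cut set(s).
Minimal cut sets: {#2 door operator lost, C governor switch is down, Left main contactor offline, North brake coil stuck, Reserve door interlock malfunctions, South drive VFD lost, Standby leveling sensor is inoperative}; {#2 door operator lost, C governor switch is down, North brake coil stuck, North hoist motor is down, Reserve door interlock malfunctions, South drive VFD lost, Standby leveling sensor is inoperative}; {Emergency encoder is out}; {A safety relay faulted}; {Door operator 2 offline}.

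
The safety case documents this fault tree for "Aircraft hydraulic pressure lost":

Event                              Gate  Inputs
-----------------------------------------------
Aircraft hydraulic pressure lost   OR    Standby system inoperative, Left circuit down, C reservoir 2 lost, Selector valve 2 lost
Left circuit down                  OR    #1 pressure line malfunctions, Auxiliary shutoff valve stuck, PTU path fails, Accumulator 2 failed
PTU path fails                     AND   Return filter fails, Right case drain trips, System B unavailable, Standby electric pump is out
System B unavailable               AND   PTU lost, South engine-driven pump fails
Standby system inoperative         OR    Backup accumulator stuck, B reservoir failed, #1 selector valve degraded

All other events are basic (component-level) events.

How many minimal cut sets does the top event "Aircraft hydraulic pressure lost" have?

9

Standby system inoperative [OR]: union of children's cut sets → 3 cut set(s).
System B unavailable [AND]: one cut set from each child combined → 1 × 1 = 1 cut set(s).
PTU path fails [AND]: one cut set from each child combined → 1 × 1 × 1 × 1 = 1 cut set(s).
Left circuit down [OR]: union of children's cut sets → 4 cut set(s).
Aircraft hydraulic pressure lost [OR]: union of children's cut sets → 9 cut set(s).
Minimal cut sets: {Backup accumulator stuck}; {B reservoir failed}; {#1 selector valve degraded}; {#1 pressure line malfunctions}; {Auxiliary shutoff valve stuck}; {PTU lost, Return filter fails, Right case drain trips, South engine-driven pump fails, Standby electric pump is out}; {Accumulator 2 failed}; {C reservoir 2 lost}; {Selector valve 2 lost}.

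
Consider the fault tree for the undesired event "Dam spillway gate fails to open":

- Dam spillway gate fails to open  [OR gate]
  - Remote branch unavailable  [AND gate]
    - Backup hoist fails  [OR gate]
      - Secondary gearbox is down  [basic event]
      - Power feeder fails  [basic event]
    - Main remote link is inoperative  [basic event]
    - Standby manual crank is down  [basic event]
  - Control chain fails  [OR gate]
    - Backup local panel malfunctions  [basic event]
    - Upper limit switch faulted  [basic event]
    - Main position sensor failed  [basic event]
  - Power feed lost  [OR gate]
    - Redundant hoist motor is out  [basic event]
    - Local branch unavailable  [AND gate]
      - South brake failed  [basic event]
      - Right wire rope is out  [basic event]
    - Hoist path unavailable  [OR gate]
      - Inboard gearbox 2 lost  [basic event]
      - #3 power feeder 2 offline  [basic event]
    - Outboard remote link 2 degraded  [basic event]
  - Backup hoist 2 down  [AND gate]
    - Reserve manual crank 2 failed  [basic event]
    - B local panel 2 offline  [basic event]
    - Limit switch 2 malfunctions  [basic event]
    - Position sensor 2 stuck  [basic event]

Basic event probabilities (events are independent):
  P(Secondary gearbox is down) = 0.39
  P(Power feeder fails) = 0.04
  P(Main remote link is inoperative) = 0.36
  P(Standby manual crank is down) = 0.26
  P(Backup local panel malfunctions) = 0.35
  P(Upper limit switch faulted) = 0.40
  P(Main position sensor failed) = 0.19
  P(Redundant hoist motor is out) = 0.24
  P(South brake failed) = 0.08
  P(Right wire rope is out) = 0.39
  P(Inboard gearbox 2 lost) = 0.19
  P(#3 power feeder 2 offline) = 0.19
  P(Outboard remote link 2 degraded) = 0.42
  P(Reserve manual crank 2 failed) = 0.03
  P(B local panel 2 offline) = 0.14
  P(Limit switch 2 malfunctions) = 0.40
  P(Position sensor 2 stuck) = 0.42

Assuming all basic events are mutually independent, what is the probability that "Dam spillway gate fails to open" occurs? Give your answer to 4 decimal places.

P(Backup hoist fails) [OR] = 1 − (1−0.39) × (1−0.04) = 0.414400
P(Remote branch unavailable) [AND] = 0.414400 × 0.36 × 0.26 = 0.038788
P(Control chain fails) [OR] = 1 − (1−0.35) × (1−0.40) × (1−0.19) = 0.684100
P(Local branch unavailable) [AND] = 0.08 × 0.39 = 0.031200
P(Hoist path unavailable) [OR] = 1 − (1−0.19) × (1−0.19) = 0.343900
P(Power feed lost) [OR] = 1 − (1−0.24) × (1−0.031200) × (1−0.343900) × (1−0.42) = 0.719814
P(Backup hoist 2 down) [AND] = 0.03 × 0.14 × 0.40 × 0.42 = 0.000706
P(Dam spillway gate fails to open) [OR] = 1 − (1−0.038788) × (1−0.684100) × (1−0.719814) × (1−0.000706) = 0.914982
Rounded to 4 decimal places: P(Dam spillway gate fails to open) ≈ 0.9150.

0.9150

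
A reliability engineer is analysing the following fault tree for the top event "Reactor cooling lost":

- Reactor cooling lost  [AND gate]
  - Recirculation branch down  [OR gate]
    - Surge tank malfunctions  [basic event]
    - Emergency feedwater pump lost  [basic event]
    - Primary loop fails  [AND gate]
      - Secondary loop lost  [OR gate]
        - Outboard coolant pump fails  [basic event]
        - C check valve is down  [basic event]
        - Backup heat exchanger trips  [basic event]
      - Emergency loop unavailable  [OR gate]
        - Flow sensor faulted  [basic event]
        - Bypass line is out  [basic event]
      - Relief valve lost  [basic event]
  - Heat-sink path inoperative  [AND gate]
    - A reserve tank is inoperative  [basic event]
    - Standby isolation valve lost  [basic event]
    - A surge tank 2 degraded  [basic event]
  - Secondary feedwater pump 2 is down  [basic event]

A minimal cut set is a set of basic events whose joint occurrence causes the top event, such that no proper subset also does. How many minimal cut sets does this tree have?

Secondary loop lost [OR]: union of children's cut sets → 3 cut set(s).
Emergency loop unavailable [OR]: union of children's cut sets → 2 cut set(s).
Primary loop fails [AND]: one cut set from each child combined → 3 × 2 × 1 = 6 cut set(s).
Recirculation branch down [OR]: union of children's cut sets → 8 cut set(s).
Heat-sink path inoperative [AND]: one cut set from each child combined → 1 × 1 × 1 = 1 cut set(s).
Reactor cooling lost [AND]: one cut set from each child combined → 8 × 1 × 1 = 8 cut set(s).
Minimal cut sets: {A reserve tank is inoperative, A surge tank 2 degraded, Secondary feedwater pump 2 is down, Standby isolation valve lost, Surge tank malfunctions}; {A reserve tank is inoperative, A surge tank 2 degraded, Emergency feedwater pump lost, Secondary feedwater pump 2 is down, Standby isolation valve lost}; {A reserve tank is inoperative, A surge tank 2 degraded, Flow sensor faulted, Outboard coolant pump fails, Relief valve lost, Secondary feedwater pump 2 is down, Standby isolation valve lost}; {A reserve tank is inoperative, A surge tank 2 degraded, Bypass line is out, Outboard coolant pump fails, Relief valve lost, Secondary feedwater pump 2 is down, Standby isolation valve lost}; {A reserve tank is inoperative, A surge tank 2 degraded, C check valve is down, Flow sensor faulted, Relief valve lost, Secondary feedwater pump 2 is down, Standby isolation valve lost}; {A reserve tank is inoperative, A surge tank 2 degraded, Bypass line is out, C check valve is down, Relief valve lost, Secondary feedwater pump 2 is down, Standby isolation valve lost}; {A reserve tank is inoperative, A surge tank 2 degraded, Backup heat exchanger trips, Flow sensor faulted, Relief valve lost, Secondary feedwater pump 2 is down, Standby isolation valve lost}; {A reserve tank is inoperative, A surge tank 2 degraded, Backup heat exchanger trips, Bypass line is out, Relief valve lost, Secondary feedwater pump 2 is down, Standby isolation valve lost}.

8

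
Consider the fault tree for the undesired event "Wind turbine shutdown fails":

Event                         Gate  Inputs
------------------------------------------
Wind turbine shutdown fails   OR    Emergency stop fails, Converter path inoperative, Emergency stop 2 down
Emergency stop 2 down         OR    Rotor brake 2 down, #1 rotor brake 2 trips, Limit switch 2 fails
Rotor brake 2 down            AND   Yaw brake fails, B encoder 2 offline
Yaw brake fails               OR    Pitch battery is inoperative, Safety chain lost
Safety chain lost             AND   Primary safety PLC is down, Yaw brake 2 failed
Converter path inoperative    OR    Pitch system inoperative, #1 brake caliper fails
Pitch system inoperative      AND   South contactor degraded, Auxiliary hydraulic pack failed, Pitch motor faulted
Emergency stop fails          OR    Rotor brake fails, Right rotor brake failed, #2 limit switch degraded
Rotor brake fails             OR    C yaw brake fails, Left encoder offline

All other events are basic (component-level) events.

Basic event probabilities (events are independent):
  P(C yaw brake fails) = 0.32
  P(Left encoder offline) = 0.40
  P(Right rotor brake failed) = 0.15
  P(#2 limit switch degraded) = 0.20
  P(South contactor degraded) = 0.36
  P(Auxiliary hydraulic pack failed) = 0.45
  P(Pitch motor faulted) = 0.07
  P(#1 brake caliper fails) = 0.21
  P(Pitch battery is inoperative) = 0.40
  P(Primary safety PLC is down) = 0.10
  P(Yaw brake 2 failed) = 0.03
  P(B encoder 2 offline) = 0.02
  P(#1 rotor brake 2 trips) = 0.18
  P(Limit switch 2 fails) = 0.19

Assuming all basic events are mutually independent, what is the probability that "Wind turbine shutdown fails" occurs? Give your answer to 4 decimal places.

0.8572

P(Rotor brake fails) [OR] = 1 − (1−0.32) × (1−0.40) = 0.592000
P(Emergency stop fails) [OR] = 1 − (1−0.592000) × (1−0.15) × (1−0.20) = 0.722560
P(Pitch system inoperative) [AND] = 0.36 × 0.45 × 0.07 = 0.011340
P(Converter path inoperative) [OR] = 1 − (1−0.011340) × (1−0.21) = 0.218959
P(Safety chain lost) [AND] = 0.10 × 0.03 = 0.003000
P(Yaw brake fails) [OR] = 1 − (1−0.40) × (1−0.003000) = 0.401800
P(Rotor brake 2 down) [AND] = 0.401800 × 0.02 = 0.008036
P(Emergency stop 2 down) [OR] = 1 − (1−0.008036) × (1−0.18) × (1−0.19) = 0.341138
P(Wind turbine shutdown fails) [OR] = 1 − (1−0.722560) × (1−0.218959) × (1−0.341138) = 0.857230
Rounded to 4 decimal places: P(Wind turbine shutdown fails) ≈ 0.8572.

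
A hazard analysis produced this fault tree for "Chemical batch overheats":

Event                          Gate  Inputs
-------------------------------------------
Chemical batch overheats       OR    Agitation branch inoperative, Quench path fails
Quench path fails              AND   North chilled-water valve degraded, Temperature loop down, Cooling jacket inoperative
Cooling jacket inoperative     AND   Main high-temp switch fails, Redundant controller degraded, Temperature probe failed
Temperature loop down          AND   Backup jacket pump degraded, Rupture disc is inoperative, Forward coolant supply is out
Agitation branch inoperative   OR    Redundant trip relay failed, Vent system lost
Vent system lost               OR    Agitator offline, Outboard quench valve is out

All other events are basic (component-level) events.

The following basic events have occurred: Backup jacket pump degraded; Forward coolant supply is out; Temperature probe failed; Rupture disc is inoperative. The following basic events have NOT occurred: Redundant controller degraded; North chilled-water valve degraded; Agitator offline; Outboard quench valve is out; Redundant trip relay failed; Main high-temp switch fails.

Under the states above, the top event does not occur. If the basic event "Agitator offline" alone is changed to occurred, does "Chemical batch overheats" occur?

Counterfactual: set "Agitator offline" to occurred.
Vent system lost [OR]: Agitator offline=occurs, Outboard quench valve is out=not → at least one input occurs → occurs.
Agitation branch inoperative [OR]: Redundant trip relay failed=not, Vent system lost=occurs → at least one input occurs → occurs.
Temperature loop down [AND]: Backup jacket pump degraded=occurs, Rupture disc is inoperative=occurs, Forward coolant supply is out=occurs → all inputs occur → occurs.
Cooling jacket inoperative [AND]: Main high-temp switch fails=not, Redundant controller degraded=not, Temperature probe failed=occurs → not all inputs occur → does not occur.
Quench path fails [AND]: North chilled-water valve degraded=not, Temperature loop down=occurs, Cooling jacket inoperative=not → not all inputs occur → does not occur.
Chemical batch overheats [OR]: Agitation branch inoperative=occurs, Quench path fails=not → at least one input occurs → occurs.

Yes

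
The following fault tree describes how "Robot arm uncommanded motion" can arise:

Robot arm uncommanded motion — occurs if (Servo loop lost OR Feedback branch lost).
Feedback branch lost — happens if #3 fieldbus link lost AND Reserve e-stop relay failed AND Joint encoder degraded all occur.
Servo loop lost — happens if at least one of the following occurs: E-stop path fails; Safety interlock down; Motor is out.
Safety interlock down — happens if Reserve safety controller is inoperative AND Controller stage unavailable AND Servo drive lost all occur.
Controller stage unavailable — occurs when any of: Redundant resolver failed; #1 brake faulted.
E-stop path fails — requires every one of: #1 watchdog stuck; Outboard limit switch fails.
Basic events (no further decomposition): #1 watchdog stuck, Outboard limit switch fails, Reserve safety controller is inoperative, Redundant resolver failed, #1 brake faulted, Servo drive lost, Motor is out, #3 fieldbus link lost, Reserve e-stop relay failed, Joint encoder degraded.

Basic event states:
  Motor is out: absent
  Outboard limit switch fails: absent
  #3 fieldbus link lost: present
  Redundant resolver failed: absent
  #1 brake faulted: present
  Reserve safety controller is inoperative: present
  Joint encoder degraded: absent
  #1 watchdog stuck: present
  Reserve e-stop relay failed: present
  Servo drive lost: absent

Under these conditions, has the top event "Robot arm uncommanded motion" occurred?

No

E-stop path fails [AND]: #1 watchdog stuck=occurs, Outboard limit switch fails=not → not all inputs occur → does not occur.
Controller stage unavailable [OR]: Redundant resolver failed=not, #1 brake faulted=occurs → at least one input occurs → occurs.
Safety interlock down [AND]: Reserve safety controller is inoperative=occurs, Controller stage unavailable=occurs, Servo drive lost=not → not all inputs occur → does not occur.
Servo loop lost [OR]: E-stop path fails=not, Safety interlock down=not, Motor is out=not → no input occurs → does not occur.
Feedback branch lost [AND]: #3 fieldbus link lost=occurs, Reserve e-stop relay failed=occurs, Joint encoder degraded=not → not all inputs occur → does not occur.
Robot arm uncommanded motion [OR]: Servo loop lost=not, Feedback branch lost=not → no input occurs → does not occur.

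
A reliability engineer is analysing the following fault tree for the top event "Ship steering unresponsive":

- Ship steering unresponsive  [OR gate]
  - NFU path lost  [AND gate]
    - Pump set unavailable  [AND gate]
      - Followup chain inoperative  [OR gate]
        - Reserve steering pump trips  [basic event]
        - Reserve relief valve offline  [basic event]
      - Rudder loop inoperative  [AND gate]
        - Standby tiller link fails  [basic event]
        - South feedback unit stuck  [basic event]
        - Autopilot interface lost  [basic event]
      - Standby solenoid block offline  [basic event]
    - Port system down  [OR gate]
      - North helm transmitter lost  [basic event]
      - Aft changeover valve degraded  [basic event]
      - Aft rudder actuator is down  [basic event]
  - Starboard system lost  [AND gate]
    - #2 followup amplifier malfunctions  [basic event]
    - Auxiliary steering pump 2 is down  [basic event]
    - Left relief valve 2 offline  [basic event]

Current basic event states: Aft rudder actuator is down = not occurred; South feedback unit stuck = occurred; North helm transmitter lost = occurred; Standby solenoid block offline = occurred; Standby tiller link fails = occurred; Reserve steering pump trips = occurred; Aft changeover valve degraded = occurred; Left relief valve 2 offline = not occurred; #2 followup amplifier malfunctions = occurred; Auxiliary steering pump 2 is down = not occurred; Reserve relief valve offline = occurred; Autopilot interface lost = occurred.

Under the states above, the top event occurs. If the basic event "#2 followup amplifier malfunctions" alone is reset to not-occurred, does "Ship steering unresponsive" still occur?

Counterfactual: set "#2 followup amplifier malfunctions" to not occurred.
Followup chain inoperative [OR]: Reserve steering pump trips=occurs, Reserve relief valve offline=occurs → at least one input occurs → occurs.
Rudder loop inoperative [AND]: Standby tiller link fails=occurs, South feedback unit stuck=occurs, Autopilot interface lost=occurs → all inputs occur → occurs.
Pump set unavailable [AND]: Followup chain inoperative=occurs, Rudder loop inoperative=occurs, Standby solenoid block offline=occurs → all inputs occur → occurs.
Port system down [OR]: North helm transmitter lost=occurs, Aft changeover valve degraded=occurs, Aft rudder actuator is down=not → at least one input occurs → occurs.
NFU path lost [AND]: Pump set unavailable=occurs, Port system down=occurs → all inputs occur → occurs.
Starboard system lost [AND]: #2 followup amplifier malfunctions=not, Auxiliary steering pump 2 is down=not, Left relief valve 2 offline=not → not all inputs occur → does not occur.
Ship steering unresponsive [OR]: NFU path lost=occurs, Starboard system lost=not → at least one input occurs → occurs.

Yes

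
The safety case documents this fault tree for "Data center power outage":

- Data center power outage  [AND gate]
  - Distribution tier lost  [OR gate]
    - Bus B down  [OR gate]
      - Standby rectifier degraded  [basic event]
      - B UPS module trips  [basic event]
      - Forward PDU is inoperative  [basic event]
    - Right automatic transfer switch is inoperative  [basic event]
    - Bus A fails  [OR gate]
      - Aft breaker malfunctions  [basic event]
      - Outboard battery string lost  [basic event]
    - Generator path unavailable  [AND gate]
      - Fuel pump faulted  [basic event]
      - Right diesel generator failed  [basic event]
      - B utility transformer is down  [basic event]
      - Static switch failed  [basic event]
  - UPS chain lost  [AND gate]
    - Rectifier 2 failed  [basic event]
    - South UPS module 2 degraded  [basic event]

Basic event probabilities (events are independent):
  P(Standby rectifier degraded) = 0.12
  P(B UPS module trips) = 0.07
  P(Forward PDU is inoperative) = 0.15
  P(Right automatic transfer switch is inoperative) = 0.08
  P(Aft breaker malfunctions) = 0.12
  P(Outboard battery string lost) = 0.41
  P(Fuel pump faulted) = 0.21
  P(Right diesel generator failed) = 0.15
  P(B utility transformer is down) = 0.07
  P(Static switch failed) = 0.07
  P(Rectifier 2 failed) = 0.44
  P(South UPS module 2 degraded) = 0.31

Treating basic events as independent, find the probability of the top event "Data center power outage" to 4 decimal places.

0.0911

P(Bus B down) [OR] = 1 − (1−0.12) × (1−0.07) × (1−0.15) = 0.304360
P(Bus A fails) [OR] = 1 − (1−0.12) × (1−0.41) = 0.480800
P(Generator path unavailable) [AND] = 0.21 × 0.15 × 0.07 × 0.07 = 0.000154
P(Distribution tier lost) [OR] = 1 − (1−0.304360) × (1−0.08) × (1−0.480800) × (1−0.000154) = 0.667769
P(UPS chain lost) [AND] = 0.44 × 0.31 = 0.136400
P(Data center power outage) [AND] = 0.667769 × 0.136400 = 0.091084
Rounded to 4 decimal places: P(Data center power outage) ≈ 0.0911.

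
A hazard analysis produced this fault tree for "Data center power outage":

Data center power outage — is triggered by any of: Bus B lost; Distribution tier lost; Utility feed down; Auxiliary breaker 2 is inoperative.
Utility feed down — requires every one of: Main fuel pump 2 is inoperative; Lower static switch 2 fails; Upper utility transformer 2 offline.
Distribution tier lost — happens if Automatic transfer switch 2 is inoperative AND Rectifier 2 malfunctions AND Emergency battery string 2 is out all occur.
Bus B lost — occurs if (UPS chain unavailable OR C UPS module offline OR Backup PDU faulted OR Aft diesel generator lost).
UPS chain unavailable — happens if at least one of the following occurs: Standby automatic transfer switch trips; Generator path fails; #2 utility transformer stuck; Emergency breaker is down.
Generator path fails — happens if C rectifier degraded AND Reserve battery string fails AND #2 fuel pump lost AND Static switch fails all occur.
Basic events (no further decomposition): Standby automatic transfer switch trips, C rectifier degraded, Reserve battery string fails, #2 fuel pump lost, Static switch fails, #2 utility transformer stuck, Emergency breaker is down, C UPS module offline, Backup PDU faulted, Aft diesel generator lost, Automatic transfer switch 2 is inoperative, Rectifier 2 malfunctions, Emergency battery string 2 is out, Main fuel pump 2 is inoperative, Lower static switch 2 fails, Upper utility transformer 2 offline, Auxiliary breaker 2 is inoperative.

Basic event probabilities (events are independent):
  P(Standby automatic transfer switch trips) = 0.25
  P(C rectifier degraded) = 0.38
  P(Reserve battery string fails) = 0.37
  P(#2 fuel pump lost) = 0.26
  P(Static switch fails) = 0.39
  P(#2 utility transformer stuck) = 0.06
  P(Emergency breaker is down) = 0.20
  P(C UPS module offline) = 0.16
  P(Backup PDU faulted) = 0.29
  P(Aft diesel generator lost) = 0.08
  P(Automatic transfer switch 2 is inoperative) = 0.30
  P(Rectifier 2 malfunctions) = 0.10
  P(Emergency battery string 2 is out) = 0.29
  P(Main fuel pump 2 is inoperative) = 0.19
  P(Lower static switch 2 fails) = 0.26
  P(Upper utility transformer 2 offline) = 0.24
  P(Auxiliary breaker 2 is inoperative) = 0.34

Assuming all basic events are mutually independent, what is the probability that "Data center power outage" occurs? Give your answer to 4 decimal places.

P(Generator path fails) [AND] = 0.38 × 0.37 × 0.26 × 0.39 = 0.014257
P(UPS chain unavailable) [OR] = 1 − (1−0.25) × (1−0.014257) × (1−0.06) × (1−0.20) = 0.444041
P(Bus B lost) [OR] = 1 − (1−0.444041) × (1−0.16) × (1−0.29) × (1−0.08) = 0.694952
P(Distribution tier lost) [AND] = 0.30 × 0.10 × 0.29 = 0.008700
P(Utility feed down) [AND] = 0.19 × 0.26 × 0.24 = 0.011856
P(Data center power outage) [OR] = 1 − (1−0.694952) × (1−0.008700) × (1−0.011856) × (1−0.34) = 0.802786
Rounded to 4 decimal places: P(Data center power outage) ≈ 0.8028.

0.8028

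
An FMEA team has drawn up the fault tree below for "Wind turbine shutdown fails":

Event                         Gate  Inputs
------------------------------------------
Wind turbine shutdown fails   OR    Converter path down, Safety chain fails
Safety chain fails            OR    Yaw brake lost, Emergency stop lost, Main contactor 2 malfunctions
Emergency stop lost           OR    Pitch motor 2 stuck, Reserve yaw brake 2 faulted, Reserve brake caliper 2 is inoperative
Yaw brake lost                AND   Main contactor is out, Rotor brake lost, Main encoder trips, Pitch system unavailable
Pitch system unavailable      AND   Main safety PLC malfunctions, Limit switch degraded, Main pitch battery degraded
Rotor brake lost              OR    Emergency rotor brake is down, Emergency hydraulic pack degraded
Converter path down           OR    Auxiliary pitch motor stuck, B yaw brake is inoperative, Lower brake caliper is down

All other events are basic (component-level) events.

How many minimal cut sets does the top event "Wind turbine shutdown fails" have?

9

Converter path down [OR]: union of children's cut sets → 3 cut set(s).
Rotor brake lost [OR]: union of children's cut sets → 2 cut set(s).
Pitch system unavailable [AND]: one cut set from each child combined → 1 × 1 × 1 = 1 cut set(s).
Yaw brake lost [AND]: one cut set from each child combined → 1 × 2 × 1 × 1 = 2 cut set(s).
Emergency stop lost [OR]: union of children's cut sets → 3 cut set(s).
Safety chain fails [OR]: union of children's cut sets → 6 cut set(s).
Wind turbine shutdown fails [OR]: union of children's cut sets → 9 cut set(s).
Minimal cut sets: {Auxiliary pitch motor stuck}; {B yaw brake is inoperative}; {Lower brake caliper is down}; {Emergency rotor brake is down, Limit switch degraded, Main contactor is out, Main encoder trips, Main pitch battery degraded, Main safety PLC malfunctions}; {Emergency hydraulic pack degraded, Limit switch degraded, Main contactor is out, Main encoder trips, Main pitch battery degraded, Main safety PLC malfunctions}; {Pitch motor 2 stuck}; {Reserve yaw brake 2 faulted}; {Reserve brake caliper 2 is inoperative}; {Main contactor 2 malfunctions}.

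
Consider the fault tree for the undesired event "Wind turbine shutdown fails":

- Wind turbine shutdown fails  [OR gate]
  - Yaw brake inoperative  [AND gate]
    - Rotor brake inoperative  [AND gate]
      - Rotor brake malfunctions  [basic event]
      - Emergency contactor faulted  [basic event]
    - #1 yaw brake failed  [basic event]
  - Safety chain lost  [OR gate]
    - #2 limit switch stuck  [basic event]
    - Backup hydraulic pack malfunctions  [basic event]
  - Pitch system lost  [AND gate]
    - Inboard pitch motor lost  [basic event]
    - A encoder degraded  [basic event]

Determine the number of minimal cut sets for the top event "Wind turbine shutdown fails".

Rotor brake inoperative [AND]: one cut set from each child combined → 1 × 1 = 1 cut set(s).
Yaw brake inoperative [AND]: one cut set from each child combined → 1 × 1 = 1 cut set(s).
Safety chain lost [OR]: union of children's cut sets → 2 cut set(s).
Pitch system lost [AND]: one cut set from each child combined → 1 × 1 = 1 cut set(s).
Wind turbine shutdown fails [OR]: union of children's cut sets → 4 cut set(s).
Minimal cut sets: {#1 yaw brake failed, Emergency contactor faulted, Rotor brake malfunctions}; {#2 limit switch stuck}; {Backup hydraulic pack malfunctions}; {A encoder degraded, Inboard pitch motor lost}.

4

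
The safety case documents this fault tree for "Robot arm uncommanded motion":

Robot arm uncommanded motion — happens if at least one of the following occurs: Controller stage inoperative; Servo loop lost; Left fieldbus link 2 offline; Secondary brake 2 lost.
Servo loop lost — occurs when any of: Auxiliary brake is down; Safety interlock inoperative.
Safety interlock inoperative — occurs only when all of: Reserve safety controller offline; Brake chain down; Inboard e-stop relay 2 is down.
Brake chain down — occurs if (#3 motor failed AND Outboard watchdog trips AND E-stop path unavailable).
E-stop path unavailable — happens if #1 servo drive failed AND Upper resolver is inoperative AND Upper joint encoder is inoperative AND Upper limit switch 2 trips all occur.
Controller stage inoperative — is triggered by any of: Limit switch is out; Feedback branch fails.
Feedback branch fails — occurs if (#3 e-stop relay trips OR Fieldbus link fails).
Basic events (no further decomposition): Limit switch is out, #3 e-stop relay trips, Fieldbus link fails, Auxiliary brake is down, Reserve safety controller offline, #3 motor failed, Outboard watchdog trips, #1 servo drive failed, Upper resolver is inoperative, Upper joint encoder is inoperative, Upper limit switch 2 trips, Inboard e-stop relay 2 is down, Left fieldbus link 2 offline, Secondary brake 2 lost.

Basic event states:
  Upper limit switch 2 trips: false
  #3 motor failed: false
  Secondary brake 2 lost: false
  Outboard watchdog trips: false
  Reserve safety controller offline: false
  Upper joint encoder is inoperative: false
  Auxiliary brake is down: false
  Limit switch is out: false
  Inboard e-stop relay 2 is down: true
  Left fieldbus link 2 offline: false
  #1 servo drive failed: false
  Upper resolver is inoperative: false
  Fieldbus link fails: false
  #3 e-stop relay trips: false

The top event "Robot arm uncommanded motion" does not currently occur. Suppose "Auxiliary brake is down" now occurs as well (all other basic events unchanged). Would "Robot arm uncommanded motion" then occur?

Yes

Counterfactual: set "Auxiliary brake is down" to occurred.
Feedback branch fails [OR]: #3 e-stop relay trips=not, Fieldbus link fails=not → no input occurs → does not occur.
Controller stage inoperative [OR]: Limit switch is out=not, Feedback branch fails=not → no input occurs → does not occur.
E-stop path unavailable [AND]: #1 servo drive failed=not, Upper resolver is inoperative=not, Upper joint encoder is inoperative=not, Upper limit switch 2 trips=not → not all inputs occur → does not occur.
Brake chain down [AND]: #3 motor failed=not, Outboard watchdog trips=not, E-stop path unavailable=not → not all inputs occur → does not occur.
Safety interlock inoperative [AND]: Reserve safety controller offline=not, Brake chain down=not, Inboard e-stop relay 2 is down=occurs → not all inputs occur → does not occur.
Servo loop lost [OR]: Auxiliary brake is down=occurs, Safety interlock inoperative=not → at least one input occurs → occurs.
Robot arm uncommanded motion [OR]: Controller stage inoperative=not, Servo loop lost=occurs, Left fieldbus link 2 offline=not, Secondary brake 2 lost=not → at least one input occurs → occurs.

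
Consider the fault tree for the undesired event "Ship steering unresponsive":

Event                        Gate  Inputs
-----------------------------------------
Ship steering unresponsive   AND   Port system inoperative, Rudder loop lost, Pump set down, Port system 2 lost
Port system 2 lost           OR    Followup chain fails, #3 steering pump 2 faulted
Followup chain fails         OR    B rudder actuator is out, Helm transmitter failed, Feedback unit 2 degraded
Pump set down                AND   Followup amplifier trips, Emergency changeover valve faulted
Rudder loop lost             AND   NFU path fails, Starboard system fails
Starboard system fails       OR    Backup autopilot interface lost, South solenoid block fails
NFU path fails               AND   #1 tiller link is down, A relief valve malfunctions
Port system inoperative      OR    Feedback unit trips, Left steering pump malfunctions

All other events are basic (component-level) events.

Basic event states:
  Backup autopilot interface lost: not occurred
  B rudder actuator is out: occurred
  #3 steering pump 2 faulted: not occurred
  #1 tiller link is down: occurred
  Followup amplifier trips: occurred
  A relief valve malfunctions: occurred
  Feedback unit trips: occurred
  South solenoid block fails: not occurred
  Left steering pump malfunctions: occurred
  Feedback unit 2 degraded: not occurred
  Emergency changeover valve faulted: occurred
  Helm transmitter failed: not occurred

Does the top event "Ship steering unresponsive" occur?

No

Port system inoperative [OR]: Feedback unit trips=occurs, Left steering pump malfunctions=occurs → at least one input occurs → occurs.
NFU path fails [AND]: #1 tiller link is down=occurs, A relief valve malfunctions=occurs → all inputs occur → occurs.
Starboard system fails [OR]: Backup autopilot interface lost=not, South solenoid block fails=not → no input occurs → does not occur.
Rudder loop lost [AND]: NFU path fails=occurs, Starboard system fails=not → not all inputs occur → does not occur.
Pump set down [AND]: Followup amplifier trips=occurs, Emergency changeover valve faulted=occurs → all inputs occur → occurs.
Followup chain fails [OR]: B rudder actuator is out=occurs, Helm transmitter failed=not, Feedback unit 2 degraded=not → at least one input occurs → occurs.
Port system 2 lost [OR]: Followup chain fails=occurs, #3 steering pump 2 faulted=not → at least one input occurs → occurs.
Ship steering unresponsive [AND]: Port system inoperative=occurs, Rudder loop lost=not, Pump set down=occurs, Port system 2 lost=occurs → not all inputs occur → does not occur.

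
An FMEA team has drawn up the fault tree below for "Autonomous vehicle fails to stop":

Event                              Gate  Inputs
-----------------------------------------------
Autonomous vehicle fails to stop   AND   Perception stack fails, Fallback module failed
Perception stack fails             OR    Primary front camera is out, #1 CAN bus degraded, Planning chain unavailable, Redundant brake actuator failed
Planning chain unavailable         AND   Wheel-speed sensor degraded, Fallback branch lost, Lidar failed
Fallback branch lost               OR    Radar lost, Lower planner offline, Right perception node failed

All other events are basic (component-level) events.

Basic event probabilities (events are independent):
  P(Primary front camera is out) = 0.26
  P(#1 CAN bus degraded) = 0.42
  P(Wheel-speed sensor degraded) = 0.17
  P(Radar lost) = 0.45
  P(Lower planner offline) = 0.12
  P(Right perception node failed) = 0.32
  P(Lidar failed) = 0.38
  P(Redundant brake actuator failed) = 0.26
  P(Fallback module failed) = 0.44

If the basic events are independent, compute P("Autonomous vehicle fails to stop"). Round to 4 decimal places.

P(Fallback branch lost) [OR] = 1 − (1−0.45) × (1−0.12) × (1−0.32) = 0.670880
P(Planning chain unavailable) [AND] = 0.17 × 0.670880 × 0.38 = 0.043339
P(Perception stack fails) [OR] = 1 − (1−0.26) × (1−0.42) × (1−0.043339) × (1−0.26) = 0.696157
P(Autonomous vehicle fails to stop) [AND] = 0.696157 × 0.44 = 0.306309
Rounded to 4 decimal places: P(Autonomous vehicle fails to stop) ≈ 0.3063.

0.3063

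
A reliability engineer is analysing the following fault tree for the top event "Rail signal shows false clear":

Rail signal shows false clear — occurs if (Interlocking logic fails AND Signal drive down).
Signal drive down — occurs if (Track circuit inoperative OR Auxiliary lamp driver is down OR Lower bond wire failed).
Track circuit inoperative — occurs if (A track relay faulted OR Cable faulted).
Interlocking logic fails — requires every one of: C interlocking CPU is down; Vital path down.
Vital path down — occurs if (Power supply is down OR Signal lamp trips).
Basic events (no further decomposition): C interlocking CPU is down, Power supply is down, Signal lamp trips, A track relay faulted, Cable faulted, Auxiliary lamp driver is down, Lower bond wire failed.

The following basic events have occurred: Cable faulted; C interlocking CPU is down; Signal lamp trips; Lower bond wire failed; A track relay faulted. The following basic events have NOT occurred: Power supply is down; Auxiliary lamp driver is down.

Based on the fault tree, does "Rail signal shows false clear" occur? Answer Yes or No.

Vital path down [OR]: Power supply is down=not, Signal lamp trips=occurs → at least one input occurs → occurs.
Interlocking logic fails [AND]: C interlocking CPU is down=occurs, Vital path down=occurs → all inputs occur → occurs.
Track circuit inoperative [OR]: A track relay faulted=occurs, Cable faulted=occurs → at least one input occurs → occurs.
Signal drive down [OR]: Track circuit inoperative=occurs, Auxiliary lamp driver is down=not, Lower bond wire failed=occurs → at least one input occurs → occurs.
Rail signal shows false clear [AND]: Interlocking logic fails=occurs, Signal drive down=occurs → all inputs occur → occurs.

Yes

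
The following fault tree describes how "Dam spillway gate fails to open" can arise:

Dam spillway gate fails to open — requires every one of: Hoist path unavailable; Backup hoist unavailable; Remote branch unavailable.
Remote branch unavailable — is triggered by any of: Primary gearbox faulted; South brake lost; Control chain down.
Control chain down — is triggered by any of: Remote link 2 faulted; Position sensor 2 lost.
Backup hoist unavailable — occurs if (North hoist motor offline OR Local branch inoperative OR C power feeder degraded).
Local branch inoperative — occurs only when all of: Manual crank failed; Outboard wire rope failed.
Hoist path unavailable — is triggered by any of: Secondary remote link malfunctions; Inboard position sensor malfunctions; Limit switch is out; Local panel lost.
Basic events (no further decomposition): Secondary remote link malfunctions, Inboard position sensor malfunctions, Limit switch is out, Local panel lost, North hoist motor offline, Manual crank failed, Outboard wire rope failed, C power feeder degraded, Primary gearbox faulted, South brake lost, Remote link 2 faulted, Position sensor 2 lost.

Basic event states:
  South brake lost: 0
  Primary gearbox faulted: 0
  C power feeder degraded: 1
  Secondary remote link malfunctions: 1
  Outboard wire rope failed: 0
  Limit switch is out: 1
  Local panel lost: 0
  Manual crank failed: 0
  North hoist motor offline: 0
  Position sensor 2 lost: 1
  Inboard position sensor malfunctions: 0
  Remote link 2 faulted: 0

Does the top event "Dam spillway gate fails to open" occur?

Hoist path unavailable [OR]: Secondary remote link malfunctions=occurs, Inboard position sensor malfunctions=not, Limit switch is out=occurs, Local panel lost=not → at least one input occurs → occurs.
Local branch inoperative [AND]: Manual crank failed=not, Outboard wire rope failed=not → not all inputs occur → does not occur.
Backup hoist unavailable [OR]: North hoist motor offline=not, Local branch inoperative=not, C power feeder degraded=occurs → at least one input occurs → occurs.
Control chain down [OR]: Remote link 2 faulted=not, Position sensor 2 lost=occurs → at least one input occurs → occurs.
Remote branch unavailable [OR]: Primary gearbox faulted=not, South brake lost=not, Control chain down=occurs → at least one input occurs → occurs.
Dam spillway gate fails to open [AND]: Hoist path unavailable=occurs, Backup hoist unavailable=occurs, Remote branch unavailable=occurs → all inputs occur → occurs.

Yes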